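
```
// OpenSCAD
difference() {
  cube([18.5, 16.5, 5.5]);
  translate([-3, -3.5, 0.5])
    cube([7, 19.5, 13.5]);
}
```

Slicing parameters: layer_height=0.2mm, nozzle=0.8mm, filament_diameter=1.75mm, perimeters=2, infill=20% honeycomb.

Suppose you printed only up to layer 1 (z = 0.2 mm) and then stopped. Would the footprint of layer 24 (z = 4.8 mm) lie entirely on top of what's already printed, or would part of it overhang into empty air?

entirely on top

Compare the two slices. At z = 0.2: the 18.5×16.5 cube contributes its full rectangle (area 305.25 mm²); the cube at (-3, -3.5) does not reach this height (z outside [0.5, 14]); After the difference (first − rest): none of the subtracted shapes is present at this height, so the 18.5×16.5 cube is unchanged — area = 305.25 mm². At z = 4.8: the cube is present — its section is the full 18.5×16.5 rectangle (area 305.25 mm²); the 7×19.5 cube at (-3, -3.5) contributes its full rectangle (area 136.50 mm²); Subtracting the remaining from the first: starting from the 18.5×16.5 cube (305.25 mm²), the 7×19.5 cube at (-3, -3.5) partially overlaps it — only the 64.00 mm² overlap (of its 136.50 mm²) is removed, clipping the outline — area = 241.25 mm². Checking containment: the cross-section at z = 4.8 is a subset of the cross-section at z = 0.2.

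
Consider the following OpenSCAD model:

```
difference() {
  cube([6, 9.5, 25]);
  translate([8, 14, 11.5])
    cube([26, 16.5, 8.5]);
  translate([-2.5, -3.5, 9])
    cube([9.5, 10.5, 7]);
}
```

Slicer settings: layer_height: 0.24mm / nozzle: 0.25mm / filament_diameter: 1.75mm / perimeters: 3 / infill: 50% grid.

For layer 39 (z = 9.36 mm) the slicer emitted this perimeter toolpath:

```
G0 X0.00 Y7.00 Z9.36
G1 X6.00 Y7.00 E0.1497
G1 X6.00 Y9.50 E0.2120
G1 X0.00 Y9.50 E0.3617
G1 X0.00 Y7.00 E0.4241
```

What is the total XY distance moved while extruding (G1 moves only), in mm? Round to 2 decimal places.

Sum the Euclidean lengths of each G1 segment: total = 17.00 mm.

17.00 mm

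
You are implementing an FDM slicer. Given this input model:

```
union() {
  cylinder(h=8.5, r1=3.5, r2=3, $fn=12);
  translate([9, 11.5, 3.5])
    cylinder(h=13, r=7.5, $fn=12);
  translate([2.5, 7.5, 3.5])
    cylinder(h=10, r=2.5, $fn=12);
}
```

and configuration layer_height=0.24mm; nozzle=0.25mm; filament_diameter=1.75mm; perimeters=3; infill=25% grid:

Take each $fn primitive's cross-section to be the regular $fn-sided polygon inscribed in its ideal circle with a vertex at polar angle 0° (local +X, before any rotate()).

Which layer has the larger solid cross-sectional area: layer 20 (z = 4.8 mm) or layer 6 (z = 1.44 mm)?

layer 20 (z = 4.8 mm)

Layer 20 (z = 4.8): the cone: at t=0.565 of its height the radius interpolates to r₁+(r₂−r₁)t = 3.218, giving a regular 12-gon of that circumradius (area = (12/2)·3.218²·sin(360°/12) = 31.06 mm²); the cylinder at (9, 11.5): section is a regular 12-gon, circumradius r=7.5 (area = (12/2)·7.500²·sin(360°/12) = 168.75 mm²); the r=2.5 cylinder at (2.5, 7.5) gives a regular 12-gon of circumradius 2.5 (constant along its height) (area = (12/2)·2.500²·sin(360°/12) = 18.75 mm²); Taking the union: the regions partially overlap — summed areas 218.56 mm² minus the doubly-counted overlap 7.20 mm² gives 211.36 mm² — area = 211.36 mm². So its area = 211.36 mm². Layer 6 (z = 1.44): the cone (r1=3.5→r2=3) has section circumradius 3.415 here — a regular 12-gon (area = (12/2)·3.415²·sin(360°/12) = 34.99 mm²); the cylinder at (9, 11.5) is not intersected at this z (z outside [3.5, 16.5]); the cylinder at (2.5, 7.5) is absent (z outside [3.5, 13.5]); Combining (union): only the cone is present, so the union is just that shape — area = 34.99 mm². So its area = 34.99 mm². Layer 20 is larger (211.36 vs 34.99 mm²).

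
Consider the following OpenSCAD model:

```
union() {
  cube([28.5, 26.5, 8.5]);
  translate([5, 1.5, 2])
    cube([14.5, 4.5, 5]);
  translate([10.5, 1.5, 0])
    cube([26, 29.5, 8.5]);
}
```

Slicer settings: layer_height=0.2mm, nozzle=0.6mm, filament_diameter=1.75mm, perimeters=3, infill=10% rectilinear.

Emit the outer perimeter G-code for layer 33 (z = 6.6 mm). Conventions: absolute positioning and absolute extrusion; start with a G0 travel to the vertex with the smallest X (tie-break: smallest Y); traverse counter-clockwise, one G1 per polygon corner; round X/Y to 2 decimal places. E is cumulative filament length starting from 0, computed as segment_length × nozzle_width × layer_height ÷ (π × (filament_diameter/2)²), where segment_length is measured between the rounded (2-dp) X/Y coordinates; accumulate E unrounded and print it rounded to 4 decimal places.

At z = 6.6 mm: the cube is present — its section is the full 28.5×26.5 rectangle; the cube at (5, 1.5) (footprint 14.5×4.5) is included at this height; the cube at (10.5, 1.5) is present — its section is the full 26×29.5 rectangle; Taking the union: the regions partially overlap (shared area 515.25 mm²), so overlapping operands fuse into one piece — 1 connected region. The outline is a single polygon with 8 vertices. Extrusion per mm of travel: 0.6 × 0.2 / (π × 0.875²) = 0.049890. Accumulating E over each segment gives final E = 6.7352.

G0 X0.00 Y0.00 Z6.60
G1 X28.50 Y0.00 E1.4219
G1 X28.50 Y1.50 E1.4967
G1 X36.50 Y1.50 E1.8958
G1 X36.50 Y31.00 E3.3676
G1 X10.50 Y31.00 E4.6647
G1 X10.50 Y26.50 E4.8892
G1 X0.00 Y26.50 E5.4131
G1 X0.00 Y0.00 E6.7352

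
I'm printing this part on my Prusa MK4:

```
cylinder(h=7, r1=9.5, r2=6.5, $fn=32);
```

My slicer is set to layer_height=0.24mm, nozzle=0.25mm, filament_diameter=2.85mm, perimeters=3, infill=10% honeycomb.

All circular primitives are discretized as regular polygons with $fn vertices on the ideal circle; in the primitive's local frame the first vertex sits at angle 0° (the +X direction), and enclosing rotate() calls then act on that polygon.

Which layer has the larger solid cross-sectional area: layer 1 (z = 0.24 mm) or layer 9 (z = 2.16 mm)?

layer 1 (z = 0.24 mm)

Layer 1 (z = 0.24): the cone: at t=0.034 of its height the radius interpolates to r₁+(r₂−r₁)t = 9.397, giving a regular 32-gon of that circumradius (area = (32/2)·9.397²·sin(360°/32) = 275.64 mm²). So its area = 275.64 mm². Layer 9 (z = 2.16): the cone contributes a regular 32-gon of circumradius 8.574 (interpolated between r1=9.5 and r2=6.5 at t=0.309) (area = (32/2)·8.574²·sin(360°/32) = 229.48 mm²). So its area = 229.48 mm². Layer 1 is larger (275.64 vs 229.48 mm²).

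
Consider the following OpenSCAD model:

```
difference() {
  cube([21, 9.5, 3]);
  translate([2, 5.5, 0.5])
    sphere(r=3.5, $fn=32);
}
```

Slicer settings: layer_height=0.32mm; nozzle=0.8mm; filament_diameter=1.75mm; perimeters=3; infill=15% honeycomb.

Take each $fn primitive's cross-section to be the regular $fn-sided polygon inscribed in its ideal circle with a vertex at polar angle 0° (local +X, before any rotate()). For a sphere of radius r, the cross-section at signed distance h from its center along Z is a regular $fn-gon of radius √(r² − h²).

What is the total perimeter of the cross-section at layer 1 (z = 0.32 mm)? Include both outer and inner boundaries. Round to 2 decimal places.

70.51 mm

At z = 0.32 mm: the cube is present — its section is the full 21×9.5 rectangle (perimeter 61.00 mm); the r=3.5 sphere at (2, 5.5) slices to a regular 32-gon of circumradius 3.495 (√(r²−h²) with h=0.18 from center) (perimeter = 2·32·3.495·sin(180°/32) = 21.93 mm); Taking the first minus the rest: starting from the 21×9.5 cube, the r=3.5 sphere at (2, 5.5) partially overlaps it — only the 32.20 mm² overlap (of its 38.14 mm²) is removed, clipping the outline — boundary = 70.51 mm. Overall, the cross-section is a single solid region. Total boundary length (outer) = 70.51 mm.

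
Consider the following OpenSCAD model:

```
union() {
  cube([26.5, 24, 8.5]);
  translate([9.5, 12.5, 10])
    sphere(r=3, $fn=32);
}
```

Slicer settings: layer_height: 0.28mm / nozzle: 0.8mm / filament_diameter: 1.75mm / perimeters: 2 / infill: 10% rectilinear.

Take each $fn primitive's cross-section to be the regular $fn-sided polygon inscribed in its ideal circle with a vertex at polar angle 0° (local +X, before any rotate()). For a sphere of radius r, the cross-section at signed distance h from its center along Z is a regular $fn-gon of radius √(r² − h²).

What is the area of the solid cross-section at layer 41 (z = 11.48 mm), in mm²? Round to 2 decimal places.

At z = 11.48 mm: the cube is not intersected at this z (z outside [0, 8.5]); the r=3 sphere at (9.5, 12.5) contributes a regular 32-gon of circumradius √(3²−1.48²) = 2.610 (area = (32/2)·2.610²·sin(360°/32) = 21.26 mm²); Combining (union): only the r=3 sphere at (9.5, 12.5) is present, so the union is just that shape — area = 21.26 mm². Overall, the cross-section is a single solid region. Net area = 21.26 mm².

21.26 mm²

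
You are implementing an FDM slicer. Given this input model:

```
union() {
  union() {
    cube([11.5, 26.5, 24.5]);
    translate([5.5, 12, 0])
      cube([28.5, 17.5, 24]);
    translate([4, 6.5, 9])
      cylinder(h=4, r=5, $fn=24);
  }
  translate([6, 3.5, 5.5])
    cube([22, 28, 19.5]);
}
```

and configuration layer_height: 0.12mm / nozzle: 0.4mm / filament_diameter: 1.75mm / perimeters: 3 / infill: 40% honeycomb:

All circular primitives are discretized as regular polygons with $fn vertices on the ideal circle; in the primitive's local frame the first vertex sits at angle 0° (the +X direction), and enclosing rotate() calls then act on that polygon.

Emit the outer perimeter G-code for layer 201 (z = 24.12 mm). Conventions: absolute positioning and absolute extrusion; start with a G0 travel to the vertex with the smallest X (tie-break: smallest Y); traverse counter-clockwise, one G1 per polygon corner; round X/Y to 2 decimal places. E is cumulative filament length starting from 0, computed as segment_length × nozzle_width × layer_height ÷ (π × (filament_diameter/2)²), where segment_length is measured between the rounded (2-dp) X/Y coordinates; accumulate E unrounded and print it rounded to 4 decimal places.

At z = 24.12 mm: the 11.5×26.5 cube contributes its full rectangle; the cube at (5.5, 12) does not reach this height (z outside [0, 24]); the cylinder at (4, 6.5) is not intersected at this z (z outside [9, 13]); Combining (union): only the 11.5×26.5 cube is present, so the union is just that shape — 1 connected region; the cube at (6, 3.5) is present — its section is the full 22×28 rectangle; Merging all regions: the regions partially overlap (shared area 126.50 mm²), so overlapping operands fuse into one piece — 1 connected region. The outline is a single polygon with 8 vertices. Extrusion per mm of travel: 0.4 × 0.12 / (π × 0.875²) = 0.019956. Accumulating E over each segment gives final E = 2.3748.

G0 X0.00 Y0.00 Z24.12
G1 X11.50 Y0.00 E0.2295
G1 X11.50 Y3.50 E0.2993
G1 X28.00 Y3.50 E0.6286
G1 X28.00 Y31.50 E1.1874
G1 X6.00 Y31.50 E1.6264
G1 X6.00 Y26.50 E1.7262
G1 X0.00 Y26.50 E1.8459
G1 X0.00 Y0.00 E2.3748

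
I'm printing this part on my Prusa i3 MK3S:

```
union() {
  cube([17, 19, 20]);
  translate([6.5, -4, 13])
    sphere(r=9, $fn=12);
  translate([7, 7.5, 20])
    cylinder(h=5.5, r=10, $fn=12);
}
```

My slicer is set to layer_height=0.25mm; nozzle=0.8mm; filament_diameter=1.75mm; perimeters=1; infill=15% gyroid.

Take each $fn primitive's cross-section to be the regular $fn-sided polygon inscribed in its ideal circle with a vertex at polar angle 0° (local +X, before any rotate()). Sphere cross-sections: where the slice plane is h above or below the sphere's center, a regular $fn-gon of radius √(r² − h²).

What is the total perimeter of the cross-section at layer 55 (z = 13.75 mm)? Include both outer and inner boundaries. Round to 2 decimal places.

94.28 mm

At z = 13.75 mm: the cube (footprint 17×19) is included at this height (perimeter 72.00 mm); the r=9 sphere at (6.5, -4) contributes a regular 12-gon of circumradius √(9²−0.75²) = 8.969 (perimeter = 2·12·8.969·sin(180°/12) = 55.71 mm); the cylinder at (7, 7.5) does not reach this height (z outside [20, 25.5]); Combining (union): the regions partially overlap (shared area 51.75 mm²), so the edge portions inside another operand are dropped and the merged outline is re-measured after clipping — boundary = 94.28 mm. Overall, the cross-section is a single solid region. Total boundary length (outer) = 94.28 mm.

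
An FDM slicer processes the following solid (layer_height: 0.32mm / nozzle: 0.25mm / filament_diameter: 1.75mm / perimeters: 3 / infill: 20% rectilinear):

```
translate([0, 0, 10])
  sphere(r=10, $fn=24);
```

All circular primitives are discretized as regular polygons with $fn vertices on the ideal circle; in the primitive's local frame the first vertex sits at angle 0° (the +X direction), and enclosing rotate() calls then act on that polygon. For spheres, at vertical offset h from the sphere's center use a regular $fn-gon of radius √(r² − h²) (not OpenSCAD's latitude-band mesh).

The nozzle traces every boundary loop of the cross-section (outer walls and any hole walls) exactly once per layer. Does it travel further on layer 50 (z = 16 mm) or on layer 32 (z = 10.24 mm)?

Layer 50 (z = 16): the r=10 sphere slices to a regular 24-gon of circumradius 8.000 (√(r²−h²) with h=6 from center) (perimeter = 2·24·8.000·sin(180°/24) = 50.12 mm). So its perimeter = 50.12 mm. Layer 32 (z = 10.24): the r=10 sphere slices to a regular 24-gon of circumradius 9.997 (√(r²−h²) with h=0.24 from center) (perimeter = 2·24·9.997·sin(180°/24) = 62.63 mm). So its perimeter = 62.63 mm. Layer 32 is larger (62.63 vs 50.12 mm).

layer 32 (z = 10.24 mm)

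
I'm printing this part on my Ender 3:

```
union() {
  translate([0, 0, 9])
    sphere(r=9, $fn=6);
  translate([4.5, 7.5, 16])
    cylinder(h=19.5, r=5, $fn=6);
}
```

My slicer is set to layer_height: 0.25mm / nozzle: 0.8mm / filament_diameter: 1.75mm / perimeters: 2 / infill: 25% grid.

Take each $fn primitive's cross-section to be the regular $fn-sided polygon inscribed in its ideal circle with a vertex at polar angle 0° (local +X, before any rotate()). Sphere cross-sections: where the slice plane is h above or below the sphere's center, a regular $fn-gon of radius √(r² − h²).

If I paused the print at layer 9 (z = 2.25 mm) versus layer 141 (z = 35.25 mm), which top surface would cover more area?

Layer 9 (z = 2.25): the r=9 sphere slices to a regular 6-gon of circumradius 5.953 (√(r²−h²) with h=6.75 from center) (area = (6/2)·5.953²·sin(360°/6) = 92.07 mm²); the cylinder at (4.5, 7.5) is not intersected at this z (z outside [16, 35.5]); Taking the union: only the r=9 sphere is present, so the union is just that shape — area = 92.07 mm². So its area = 92.07 mm². Layer 141 (z = 35.25): the sphere does not reach this height (|z−center|=26.250 > r=9); the r=5 cylinder at (4.5, 7.5) contributes a regular 6-gon of circumradius 5 (area = (6/2)·5.000²·sin(360°/6) = 64.95 mm²); Combining (union): only the r=5 cylinder at (4.5, 7.5) is present, so the union is just that shape — area = 64.95 mm². So its area = 64.95 mm². Layer 9 is larger (92.07 vs 64.95 mm²).

layer 9 (z = 2.25 mm)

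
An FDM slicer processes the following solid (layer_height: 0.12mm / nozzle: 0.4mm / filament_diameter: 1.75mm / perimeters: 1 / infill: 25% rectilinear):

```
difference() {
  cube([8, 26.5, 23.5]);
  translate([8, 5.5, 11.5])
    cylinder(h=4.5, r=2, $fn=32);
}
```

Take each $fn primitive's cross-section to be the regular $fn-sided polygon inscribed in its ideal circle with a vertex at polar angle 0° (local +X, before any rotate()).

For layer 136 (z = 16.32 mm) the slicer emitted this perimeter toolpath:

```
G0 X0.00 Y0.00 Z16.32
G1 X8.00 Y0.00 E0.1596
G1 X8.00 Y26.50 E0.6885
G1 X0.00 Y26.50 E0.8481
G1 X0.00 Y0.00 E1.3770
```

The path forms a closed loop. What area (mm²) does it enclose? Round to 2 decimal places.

Apply the shoelace formula to the sequence of (X, Y) vertices; enclosed area = 212.00 mm².

212.00 mm²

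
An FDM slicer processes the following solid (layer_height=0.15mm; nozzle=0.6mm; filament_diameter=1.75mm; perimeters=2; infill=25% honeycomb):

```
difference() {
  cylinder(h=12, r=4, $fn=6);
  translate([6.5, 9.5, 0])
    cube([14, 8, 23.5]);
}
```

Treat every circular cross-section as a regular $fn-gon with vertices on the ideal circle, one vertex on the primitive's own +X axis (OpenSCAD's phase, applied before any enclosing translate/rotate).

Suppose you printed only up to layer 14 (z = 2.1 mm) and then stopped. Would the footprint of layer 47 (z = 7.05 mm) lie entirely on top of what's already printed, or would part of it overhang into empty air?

entirely on top

Compare the two slices. At z = 2.1: the r=4 cylinder gives a regular 6-gon of circumradius 4 (constant along its height) (area = (6/2)·4.000²·sin(360°/6) = 41.57 mm²); the cube at (6.5, 9.5) is present — its section is the full 14×8 rectangle (area 112.00 mm²); Subtracting the remaining from the first: starting from the r=4 cylinder (41.57 mm²), the 14×8 cube at (6.5, 9.5) misses the remaining region (no effect) — area = 41.57 mm². At z = 7.05: the r=4 cylinder gives a regular 6-gon of circumradius 4 (constant along its height) (area = (6/2)·4.000²·sin(360°/6) = 41.57 mm²); the 14×8 cube at (6.5, 9.5) contributes its full rectangle (area 112.00 mm²); Subtracting the remaining from the first: starting from the r=4 cylinder (41.57 mm²), the 14×8 cube at (6.5, 9.5) misses the remaining region (no effect) — area = 41.57 mm². Checking containment: the cross-section at z = 7.05 is a subset of the cross-section at z = 2.1.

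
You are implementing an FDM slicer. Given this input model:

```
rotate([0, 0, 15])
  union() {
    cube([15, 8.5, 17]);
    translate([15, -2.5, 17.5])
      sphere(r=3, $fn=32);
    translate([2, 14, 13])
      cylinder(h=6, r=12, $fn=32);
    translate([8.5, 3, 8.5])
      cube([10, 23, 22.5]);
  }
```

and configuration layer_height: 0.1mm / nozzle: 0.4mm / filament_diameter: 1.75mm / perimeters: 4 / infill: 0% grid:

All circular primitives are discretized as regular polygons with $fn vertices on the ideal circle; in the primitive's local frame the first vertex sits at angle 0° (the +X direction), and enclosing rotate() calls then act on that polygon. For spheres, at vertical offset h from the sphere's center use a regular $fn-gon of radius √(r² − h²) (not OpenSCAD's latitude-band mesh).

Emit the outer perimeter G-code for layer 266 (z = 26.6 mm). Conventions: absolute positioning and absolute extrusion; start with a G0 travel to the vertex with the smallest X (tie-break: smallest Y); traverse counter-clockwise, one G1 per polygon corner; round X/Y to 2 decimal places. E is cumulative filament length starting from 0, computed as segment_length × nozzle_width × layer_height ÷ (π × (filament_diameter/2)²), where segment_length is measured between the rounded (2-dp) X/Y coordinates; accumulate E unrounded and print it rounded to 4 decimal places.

At z = 26.6 mm: the cube does not reach this height (z outside [0, 17]); the sphere at (15, -2.5) is not intersected at this z (|z−center|=9.100 > r=3); the cylinder at (2, 14) does not reach this height (z outside [13, 19]); the 10×23 cube at (8.5, 3) contributes its full rectangle; Combining (union): only the 10×23 cube at (8.5, 3) is present, so the union is just that shape — 1 connected region; (rotated 15° about Z; rotation is an isometry so areas/perimeters/island counts are preserved). The outline is a single polygon with 4 vertices. Extrusion per mm of travel: 0.4 × 0.1 / (π × 0.875²) = 0.016630. Accumulating E over each segment gives final E = 1.0974.

G0 X1.48 Y27.31 Z26.60
G1 X7.43 Y5.10 E0.3824
G1 X17.09 Y7.69 E0.5487
G1 X11.14 Y29.90 E0.9311
G1 X1.48 Y27.31 E1.0974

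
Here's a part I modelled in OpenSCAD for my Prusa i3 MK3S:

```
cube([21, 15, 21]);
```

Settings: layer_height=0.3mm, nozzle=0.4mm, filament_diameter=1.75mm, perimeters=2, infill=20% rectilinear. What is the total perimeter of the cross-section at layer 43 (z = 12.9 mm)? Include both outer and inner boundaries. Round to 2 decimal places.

At z = 12.9 mm: the cube is present — its section is the full 21×15 rectangle (perimeter 72.00 mm). Overall, the cross-section is a single solid region. Total boundary length (outer) = 72.00 mm.

72.00 mm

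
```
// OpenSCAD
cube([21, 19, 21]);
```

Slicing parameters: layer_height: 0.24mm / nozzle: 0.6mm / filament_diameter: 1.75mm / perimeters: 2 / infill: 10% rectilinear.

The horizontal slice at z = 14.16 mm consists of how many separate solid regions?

1

At z = 14.16 mm: the cube (footprint 21×19) is included at this height. The result has 1 disconnected region.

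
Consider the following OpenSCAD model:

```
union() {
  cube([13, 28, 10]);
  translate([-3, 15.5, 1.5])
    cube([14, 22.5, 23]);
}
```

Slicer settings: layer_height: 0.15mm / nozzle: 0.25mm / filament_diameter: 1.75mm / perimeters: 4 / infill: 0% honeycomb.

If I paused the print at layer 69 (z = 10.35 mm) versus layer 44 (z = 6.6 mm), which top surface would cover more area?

Layer 69 (z = 10.35): the cube does not reach this height (z outside [0, 10]); the cube at (-3, 15.5) is present — its section is the full 14×22.5 rectangle (area 315.00 mm²); Taking the union: only the 14×22.5 cube at (-3, 15.5) is present, so the union is just that shape — area = 315.00 mm². So its area = 315.00 mm². Layer 44 (z = 6.6): the 13×28 cube contributes its full rectangle (area 364.00 mm²); the cube at (-3, 15.5) is present — its section is the full 14×22.5 rectangle (area 315.00 mm²); Merging all regions: the regions partially overlap — summed areas 679.00 mm² minus the doubly-counted overlap 137.50 mm² gives 541.50 mm² — area = 541.50 mm². So its area = 541.50 mm². Layer 44 is larger (541.50 vs 315.00 mm²).

layer 44 (z = 6.6 mm)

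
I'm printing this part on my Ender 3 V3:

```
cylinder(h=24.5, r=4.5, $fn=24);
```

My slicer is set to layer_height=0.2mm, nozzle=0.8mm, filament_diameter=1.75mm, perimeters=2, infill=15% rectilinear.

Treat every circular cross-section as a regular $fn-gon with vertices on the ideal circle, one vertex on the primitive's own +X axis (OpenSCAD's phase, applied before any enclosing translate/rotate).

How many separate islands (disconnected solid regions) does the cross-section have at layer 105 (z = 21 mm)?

1

At z = 21 mm: the cylinder: section is a regular 24-gon, circumradius r=4.5. Overall, the cross-section is a single solid region. Island count = 1.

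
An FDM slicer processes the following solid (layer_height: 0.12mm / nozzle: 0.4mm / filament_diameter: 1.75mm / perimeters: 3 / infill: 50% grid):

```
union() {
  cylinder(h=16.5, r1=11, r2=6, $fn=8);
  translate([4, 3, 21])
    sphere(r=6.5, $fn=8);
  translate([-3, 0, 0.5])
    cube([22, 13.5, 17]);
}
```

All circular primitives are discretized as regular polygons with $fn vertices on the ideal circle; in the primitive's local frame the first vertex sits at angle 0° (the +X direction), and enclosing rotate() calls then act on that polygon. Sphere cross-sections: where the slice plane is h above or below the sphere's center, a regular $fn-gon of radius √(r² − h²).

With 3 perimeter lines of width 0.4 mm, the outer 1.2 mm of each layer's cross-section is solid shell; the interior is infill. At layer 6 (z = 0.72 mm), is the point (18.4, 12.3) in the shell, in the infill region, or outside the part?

shell

At z = 0.72 mm: the cone (r1=11→r2=6) has section circumradius 10.782 here — a regular 8-gon; the sphere at (4, 3) is absent (|z−center|=20.280 > r=6.5); the 22×13.5 cube at (-3, 0) contributes its full rectangle; Taking the union: the regions partially overlap (shared area 112.68 mm²), so overlapping operands fuse into one piece — 1 connected region. Overall, the cross-section is a single solid region. The nearest boundary edge runs (19.00, 13.50)→(19.00, 0.00); distance from the point to it = 0.60 mm. The point is inside the cross-section, 0.60 mm from the nearest boundary — within the 1.2 mm shell band (3 × 0.4).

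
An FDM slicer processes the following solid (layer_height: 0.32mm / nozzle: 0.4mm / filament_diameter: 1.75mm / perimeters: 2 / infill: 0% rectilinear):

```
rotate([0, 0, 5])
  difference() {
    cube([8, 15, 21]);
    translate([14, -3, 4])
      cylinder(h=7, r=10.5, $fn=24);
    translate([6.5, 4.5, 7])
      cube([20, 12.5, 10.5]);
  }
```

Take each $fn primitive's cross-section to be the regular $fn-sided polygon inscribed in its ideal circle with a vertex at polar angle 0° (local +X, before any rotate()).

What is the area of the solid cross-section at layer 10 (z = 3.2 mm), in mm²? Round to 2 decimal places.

120.00 mm²

At z = 3.2 mm: the cube is present — its section is the full 8×15 rectangle (area 120.00 mm²); the cylinder at (14, -3) does not reach this height (z outside [4, 11]); the cube at (6.5, 4.5) is not intersected at this z (z outside [7, 17.5]); Taking the first minus the rest: none of the subtracted shapes is present at this height, so the 8×15 cube is unchanged — area = 120.00 mm²; (rotated 5° about Z; rotation is an isometry so areas/perimeters/island counts are preserved). Overall, the cross-section is a single solid region. Net area = 120.00 mm².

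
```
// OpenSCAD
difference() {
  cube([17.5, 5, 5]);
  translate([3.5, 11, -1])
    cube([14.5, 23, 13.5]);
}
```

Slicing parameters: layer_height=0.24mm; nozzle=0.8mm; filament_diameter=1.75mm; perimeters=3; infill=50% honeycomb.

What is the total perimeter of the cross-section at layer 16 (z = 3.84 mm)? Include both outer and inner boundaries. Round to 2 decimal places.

At z = 3.84 mm: the cube (footprint 17.5×5) is included at this height (perimeter 45.00 mm); the cube at (3.5, 11) (footprint 14.5×23) is included at this height (perimeter 75.00 mm); After the difference (first − rest): starting from the 17.5×5 cube, the 14.5×23 cube at (3.5, 11) misses the remaining region (no effect) — boundary = 45.00 mm. Overall, the cross-section is a single solid region. Total boundary length (outer) = 45.00 mm.

45.00 mm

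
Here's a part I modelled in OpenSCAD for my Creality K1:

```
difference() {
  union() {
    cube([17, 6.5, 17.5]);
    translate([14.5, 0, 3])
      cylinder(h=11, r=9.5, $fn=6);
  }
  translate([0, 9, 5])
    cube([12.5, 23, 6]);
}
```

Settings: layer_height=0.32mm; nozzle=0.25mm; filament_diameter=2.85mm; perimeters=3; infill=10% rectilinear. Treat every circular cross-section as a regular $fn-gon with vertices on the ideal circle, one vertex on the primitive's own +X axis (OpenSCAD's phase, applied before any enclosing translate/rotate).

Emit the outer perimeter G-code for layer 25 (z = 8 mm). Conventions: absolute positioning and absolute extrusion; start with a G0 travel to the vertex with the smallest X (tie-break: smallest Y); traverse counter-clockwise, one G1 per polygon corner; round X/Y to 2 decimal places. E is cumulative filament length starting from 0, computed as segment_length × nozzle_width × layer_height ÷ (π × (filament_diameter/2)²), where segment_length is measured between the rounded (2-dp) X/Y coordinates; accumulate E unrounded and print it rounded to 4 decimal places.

G0 X0.00 Y0.00 Z8.00
G1 X5.00 Y0.00 E0.0627
G1 X9.75 Y-8.23 E0.1819
G1 X19.25 Y-8.23 E0.3010
G1 X24.00 Y0.00 E0.4202
G1 X19.25 Y8.23 E0.5393
G1 X9.75 Y8.23 E0.6585
G1 X8.75 Y6.50 E0.6835
G1 X0.00 Y6.50 E0.7932
G1 X0.00 Y0.00 E0.8748

At z = 8 mm: the 17×6.5 cube contributes its full rectangle; the r=9.5 cylinder at (14.5, 0) contributes a regular 6-gon of circumradius 9.5; Merging all regions: the regions partially overlap (shared area 65.80 mm²), so overlapping operands fuse into one piece — 1 connected region; the cube at (0, 9) (footprint 12.5×23) is included at this height; Taking the first minus the rest: starting from the result so far, the 12.5×23 cube at (0, 9) misses the remaining region (no effect) — 1 connected region. The outline is a single polygon with 9 vertices. Extrusion per mm of travel: 0.25 × 0.32 / (π × 1.425²) = 0.012540. Accumulating E over each segment gives final E = 0.8748.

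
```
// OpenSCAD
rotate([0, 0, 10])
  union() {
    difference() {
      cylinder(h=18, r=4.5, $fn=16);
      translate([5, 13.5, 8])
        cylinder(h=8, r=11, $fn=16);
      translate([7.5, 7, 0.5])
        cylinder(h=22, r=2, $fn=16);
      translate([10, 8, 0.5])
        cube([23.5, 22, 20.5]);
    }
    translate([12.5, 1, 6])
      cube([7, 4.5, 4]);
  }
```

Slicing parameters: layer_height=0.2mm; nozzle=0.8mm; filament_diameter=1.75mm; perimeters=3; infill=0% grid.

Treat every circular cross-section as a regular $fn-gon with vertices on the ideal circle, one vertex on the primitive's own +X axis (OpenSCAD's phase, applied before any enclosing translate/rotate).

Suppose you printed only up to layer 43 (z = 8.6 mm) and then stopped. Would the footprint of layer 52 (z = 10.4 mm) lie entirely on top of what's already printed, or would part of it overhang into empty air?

Compare the two slices. At z = 8.6: the r=4.5 cylinder gives a regular 16-gon of circumradius 4.5 (constant along its height) (area = (16/2)·4.500²·sin(360°/16) = 61.99 mm²); the r=11 cylinder at (5, 13.5) contributes a regular 16-gon of circumradius 11 (area = (16/2)·11.000²·sin(360°/16) = 370.44 mm²); the r=2 cylinder at (7.5, 7) contributes a regular 16-gon of circumradius 2 (area = (16/2)·2.000²·sin(360°/16) = 12.25 mm²); the cube at (10, 8) (footprint 23.5×22) is included at this height (area 517.00 mm²); After the difference (first − rest): starting from the r=4.5 cylinder (61.99 mm²), the r=11 cylinder at (5, 13.5) partially overlaps it — only the 2.82 mm² overlap (of its 370.44 mm²) is removed, clipping the outline; the r=2 cylinder at (7.5, 7) misses the remaining region (no effect); the 23.5×22 cube at (10, 8) misses the remaining region (no effect) — area = 59.17 mm²; the 7×4.5 cube at (12.5, 1) contributes its full rectangle (area 31.50 mm²); Merging all regions: the 2 present regions are separate (no shared area or edge), so areas and boundary lengths simply add and each stays a separate island — area = 90.67 mm²; (whole slice rotated 10° about Z — lengths, areas and connectivity unchanged). At z = 10.4: the r=4.5 cylinder contributes a regular 16-gon of circumradius 4.5 (area = (16/2)·4.500²·sin(360°/16) = 61.99 mm²); the r=11 cylinder at (5, 13.5) gives a regular 16-gon of circumradius 11 (constant along its height) (area = (16/2)·11.000²·sin(360°/16) = 370.44 mm²); the cylinder at (7.5, 7): section is a regular 16-gon, circumradius r=2 (area = (16/2)·2.000²·sin(360°/16) = 12.25 mm²); the cube at (10, 8) is present — its section is the full 23.5×22 rectangle (area 517.00 mm²); Subtracting the remaining from the first: starting from the r=4.5 cylinder (61.99 mm²), the r=11 cylinder at (5, 13.5) partially overlaps it — only the 2.82 mm² overlap (of its 370.44 mm²) is removed, clipping the outline; the r=2 cylinder at (7.5, 7) misses the remaining region (no effect); the 23.5×22 cube at (10, 8) misses the remaining region (no effect) — area = 59.17 mm²; the cube at (12.5, 1) is not intersected at this z (z outside [6, 10]); Merging all regions: only that combined region is present, so the union is just that shape — area = 59.17 mm²; (rotated 10° about Z; rotation is an isometry so areas/perimeters/island counts are preserved). Checking containment: the cross-section at z = 10.4 is a subset of the cross-section at z = 8.6.

entirely on top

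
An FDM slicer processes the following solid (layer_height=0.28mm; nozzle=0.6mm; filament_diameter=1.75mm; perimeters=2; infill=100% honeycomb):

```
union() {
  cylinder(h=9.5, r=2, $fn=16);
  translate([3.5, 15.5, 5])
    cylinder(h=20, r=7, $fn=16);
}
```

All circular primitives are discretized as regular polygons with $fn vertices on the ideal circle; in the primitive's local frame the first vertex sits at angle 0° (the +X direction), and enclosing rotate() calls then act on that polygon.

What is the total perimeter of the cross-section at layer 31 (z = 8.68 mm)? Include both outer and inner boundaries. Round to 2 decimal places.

56.19 mm

At z = 8.68 mm: the cylinder: section is a regular 16-gon, circumradius r=2 (perimeter = 2·16·2.000·sin(180°/16) = 12.49 mm); the r=7 cylinder at (3.5, 15.5) contributes a regular 16-gon of circumradius 7 (perimeter = 2·16·7.000·sin(180°/16) = 43.70 mm); Taking the union: the 2 present regions are separate (no shared area or edge), so areas and boundary lengths simply add and each stays a separate island — boundary = 56.19 mm. Overall, the cross-section has 2 separate islands. Total boundary length (outer) = 56.19 mm.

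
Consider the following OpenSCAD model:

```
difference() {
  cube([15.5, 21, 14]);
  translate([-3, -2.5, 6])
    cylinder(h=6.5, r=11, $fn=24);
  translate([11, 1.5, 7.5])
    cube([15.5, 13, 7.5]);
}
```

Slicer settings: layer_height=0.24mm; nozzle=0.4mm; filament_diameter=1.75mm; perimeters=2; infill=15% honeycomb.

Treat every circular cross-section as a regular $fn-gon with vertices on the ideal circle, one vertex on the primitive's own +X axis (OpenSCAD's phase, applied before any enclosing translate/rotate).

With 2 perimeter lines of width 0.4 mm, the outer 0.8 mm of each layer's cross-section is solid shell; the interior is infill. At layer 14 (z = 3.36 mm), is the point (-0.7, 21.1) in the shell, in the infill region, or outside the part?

outside

At z = 3.36 mm: the cube (footprint 15.5×21) is included at this height; the cylinder at (-3, -2.5) is not intersected at this z (z outside [6, 12.5]); the cube at (11, 1.5) is not intersected at this z (z outside [7.5, 15]); Subtracting the remaining from the first: none of the subtracted shapes is present at this height, so the 15.5×21 cube is unchanged — 1 connected region. Overall, the cross-section is a single solid region. The nearest boundary edge runs (15.50, 21.00)→(0.00, 21.00); distance from the point to it = 0.71 mm. The point is not inside any of the regions above, so it lies outside the cross-section (0.71 mm from the nearest boundary).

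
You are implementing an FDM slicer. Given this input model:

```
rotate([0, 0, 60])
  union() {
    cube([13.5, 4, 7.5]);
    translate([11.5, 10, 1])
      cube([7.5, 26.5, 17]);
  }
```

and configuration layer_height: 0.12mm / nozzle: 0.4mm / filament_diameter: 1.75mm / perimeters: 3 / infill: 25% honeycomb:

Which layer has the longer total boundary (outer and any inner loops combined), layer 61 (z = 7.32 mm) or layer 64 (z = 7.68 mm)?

layer 61 (z = 7.32 mm)

Layer 61 (z = 7.32): the cube is present — its section is the full 13.5×4 rectangle (perimeter 35.00 mm); the cube at (11.5, 10) is present — its section is the full 7.5×26.5 rectangle (perimeter 68.00 mm); Merging all regions: the 2 present regions are separate (no shared area or edge), so areas and boundary lengths simply add and each stays a separate island — boundary = 103.00 mm; (rotated 60° about Z; rotation is an isometry so areas/perimeters/island counts are preserved). So its perimeter = 103.00 mm. Layer 64 (z = 7.68): the cube is not intersected at this z (z outside [0, 7.5]); the cube at (11.5, 10) is present — its section is the full 7.5×26.5 rectangle (perimeter 68.00 mm); Combining (union): only the 7.5×26.5 cube at (11.5, 10) is present, so the union is just that shape — boundary = 68.00 mm; (rotated 60° about Z; rotation is an isometry so areas/perimeters/island counts are preserved). So its perimeter = 68.00 mm. Layer 61 is larger (103.00 vs 68.00 mm).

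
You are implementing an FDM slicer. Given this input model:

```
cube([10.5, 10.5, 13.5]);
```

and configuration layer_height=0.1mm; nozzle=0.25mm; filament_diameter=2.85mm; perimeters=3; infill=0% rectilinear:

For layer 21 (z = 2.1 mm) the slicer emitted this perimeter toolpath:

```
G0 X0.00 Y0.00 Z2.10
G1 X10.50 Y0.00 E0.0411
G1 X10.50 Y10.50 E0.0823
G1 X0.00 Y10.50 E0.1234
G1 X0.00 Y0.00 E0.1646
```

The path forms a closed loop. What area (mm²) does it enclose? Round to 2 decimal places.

110.25 mm²

Apply the shoelace formula to the sequence of (X, Y) vertices; enclosed area = 110.25 mm².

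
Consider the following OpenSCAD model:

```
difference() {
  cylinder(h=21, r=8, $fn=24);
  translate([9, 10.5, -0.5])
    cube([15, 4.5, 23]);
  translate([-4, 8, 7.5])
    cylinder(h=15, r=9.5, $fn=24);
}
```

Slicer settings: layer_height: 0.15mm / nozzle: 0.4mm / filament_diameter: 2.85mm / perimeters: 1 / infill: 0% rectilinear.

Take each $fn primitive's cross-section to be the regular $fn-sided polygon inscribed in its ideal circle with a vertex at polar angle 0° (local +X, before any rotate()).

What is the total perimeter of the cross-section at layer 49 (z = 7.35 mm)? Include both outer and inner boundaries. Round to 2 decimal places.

50.12 mm

At z = 7.35 mm: the r=8 cylinder gives a regular 24-gon of circumradius 8 (constant along its height) (perimeter = 2·24·8.000·sin(180°/24) = 50.12 mm); the 15×4.5 cube at (9, 10.5) contributes its full rectangle (perimeter 39.00 mm); the cylinder at (-4, 8) is absent (z outside [7.5, 22.5]); After the difference (first − rest): starting from the r=8 cylinder, the 15×4.5 cube at (9, 10.5) misses the remaining region (no effect) — boundary = 50.12 mm. Overall, the cross-section is a single solid region. Total boundary length (outer) = 50.12 mm.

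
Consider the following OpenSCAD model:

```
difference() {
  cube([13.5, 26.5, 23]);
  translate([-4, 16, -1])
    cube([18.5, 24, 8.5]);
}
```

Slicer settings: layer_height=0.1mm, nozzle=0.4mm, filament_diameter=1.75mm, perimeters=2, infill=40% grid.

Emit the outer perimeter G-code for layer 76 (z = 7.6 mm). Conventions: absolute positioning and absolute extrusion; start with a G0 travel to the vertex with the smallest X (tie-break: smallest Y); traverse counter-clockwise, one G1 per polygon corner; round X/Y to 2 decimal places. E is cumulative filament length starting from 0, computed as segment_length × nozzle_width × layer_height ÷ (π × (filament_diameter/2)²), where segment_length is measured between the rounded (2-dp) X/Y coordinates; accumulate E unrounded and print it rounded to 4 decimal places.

G0 X0.00 Y0.00 Z7.60
G1 X13.50 Y0.00 E0.2245
G1 X13.50 Y26.50 E0.6652
G1 X0.00 Y26.50 E0.8897
G1 X0.00 Y0.00 E1.3304

At z = 7.6 mm: the 13.5×26.5 cube contributes its full rectangle; the cube at (-4, 16) is absent (z outside [-1, 7.5]); Subtracting the remaining from the first: none of the subtracted shapes is present at this height, so the 13.5×26.5 cube is unchanged — 1 connected region. The outline is a single polygon with 4 vertices. Extrusion per mm of travel: 0.4 × 0.1 / (π × 0.875²) = 0.016630. Accumulating E over each segment gives final E = 1.3304.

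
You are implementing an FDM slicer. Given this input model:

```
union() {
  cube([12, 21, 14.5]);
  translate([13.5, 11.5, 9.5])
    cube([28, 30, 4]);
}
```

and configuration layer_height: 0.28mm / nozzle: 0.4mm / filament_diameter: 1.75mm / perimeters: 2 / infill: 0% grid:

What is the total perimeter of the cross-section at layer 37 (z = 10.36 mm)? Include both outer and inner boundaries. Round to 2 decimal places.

At z = 10.36 mm: the 12×21 cube contributes its full rectangle (perimeter 66.00 mm); the 28×30 cube at (13.5, 11.5) contributes its full rectangle (perimeter 116.00 mm); Merging all regions: the 2 present regions are separate (no shared area or edge), so areas and boundary lengths simply add and each stays a separate island — boundary = 182.00 mm. Overall, the cross-section has 2 separate islands. Total boundary length (outer) = 182.00 mm.

182.00 mm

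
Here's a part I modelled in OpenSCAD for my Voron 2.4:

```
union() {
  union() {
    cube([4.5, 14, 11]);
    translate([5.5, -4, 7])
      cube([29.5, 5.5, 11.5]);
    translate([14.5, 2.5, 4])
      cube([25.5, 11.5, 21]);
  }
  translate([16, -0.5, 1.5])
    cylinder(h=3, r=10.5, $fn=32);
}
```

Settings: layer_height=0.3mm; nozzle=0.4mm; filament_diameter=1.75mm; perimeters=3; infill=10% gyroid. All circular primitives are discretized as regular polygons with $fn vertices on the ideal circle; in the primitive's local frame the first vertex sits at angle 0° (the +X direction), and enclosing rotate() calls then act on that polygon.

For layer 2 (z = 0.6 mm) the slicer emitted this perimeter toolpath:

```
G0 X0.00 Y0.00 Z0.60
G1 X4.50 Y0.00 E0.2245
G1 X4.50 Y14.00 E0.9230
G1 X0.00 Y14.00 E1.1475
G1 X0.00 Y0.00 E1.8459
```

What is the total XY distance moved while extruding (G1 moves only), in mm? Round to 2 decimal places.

37.00 mm

Sum the Euclidean lengths of each G1 segment: total = 37.00 mm.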